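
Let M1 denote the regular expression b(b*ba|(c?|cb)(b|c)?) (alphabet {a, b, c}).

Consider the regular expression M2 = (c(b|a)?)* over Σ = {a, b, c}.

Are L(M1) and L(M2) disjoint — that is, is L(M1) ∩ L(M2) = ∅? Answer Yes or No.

Yes

Converting the expression M1 to a DFA (subset construction, then merging equivalent states) gives the minimal DFA with states {r0, r1, r2, r3, r4, r5, r6, r7}, start state r0, accepting states {r2, r3, r4, r5, r7} and transitions r0: a→r1, b→r2, c→r1; r1: a→r1, b→r1, c→r1; r2: a→r1, b→r3, c→r4; r3: a→r5, b→r6, c→r1; r4: a→r1, b→r7, c→r5; r5: a→r1, b→r1, c→r1; r6: a→r5, b→r6, c→r1; r7: a→r1, b→r5, c→r5.
Converting the expression M2 to a DFA (subset construction, then merging equivalent states) gives the minimal DFA with states {t0, t1, t2}, start state t0, accepting states {t0, t2} and transitions t0: a→t1, b→t1, c→t2; t1: a→t1, b→t1, c→t1; t2: a→t0, b→t0, c→t2.
Exploring the product automaton M1 × M2 from the start pair (r0, t0), following both machines on each input symbol, reaches 10 state pairs: (r0, t0), (r1, t1), (r2, t1), (r1, t2), (r3, t1), (r4, t1), (r1, t0), (r5, t1), (r6, t1), (r7, t1).
M1 accepts in {r2, r3, r4, r5, r7} and M2 accepts in {t0, t2}; no reachable pair has both components accepting, so no string drives both machines to acceptance simultaneously and L(M1) ∩ L(M2) = ∅.
So no string is accepted by both, and the intersection is empty.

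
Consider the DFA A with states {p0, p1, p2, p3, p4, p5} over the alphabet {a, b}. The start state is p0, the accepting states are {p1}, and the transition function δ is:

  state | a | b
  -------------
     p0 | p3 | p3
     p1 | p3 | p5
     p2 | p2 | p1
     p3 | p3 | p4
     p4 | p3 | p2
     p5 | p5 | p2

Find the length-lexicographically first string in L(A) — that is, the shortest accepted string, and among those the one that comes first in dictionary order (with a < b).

A breadth-first search from p0 reaches an accepting state first via the path p0 → p3 → p4 → p2 → p1 on input abbb.
No string of length < 4 is accepted (BFS exhausts all shorter strings without reaching an accepting state), and abbb is the lexicographically least accepting string of length 4.

abbb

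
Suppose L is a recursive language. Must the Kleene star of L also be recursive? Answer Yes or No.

For an input w of length n, decide by dynamic programming over positions 0..n whether w factors into blocks from L, calling the decider for L on each of the O(n²) substrings; every call halts, so this decides L*.
So the recursive languages are closed under Kleene star.

Yes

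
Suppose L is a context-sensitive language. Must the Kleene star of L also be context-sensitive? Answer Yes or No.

Yes

An LBA guesses a factorisation of the input into blocks (marking block boundaries on a second track) and verifies each block with the LBA for L; this uses no space beyond the input, so L* is context-sensitive.
So the context-sensitive languages are closed under Kleene star.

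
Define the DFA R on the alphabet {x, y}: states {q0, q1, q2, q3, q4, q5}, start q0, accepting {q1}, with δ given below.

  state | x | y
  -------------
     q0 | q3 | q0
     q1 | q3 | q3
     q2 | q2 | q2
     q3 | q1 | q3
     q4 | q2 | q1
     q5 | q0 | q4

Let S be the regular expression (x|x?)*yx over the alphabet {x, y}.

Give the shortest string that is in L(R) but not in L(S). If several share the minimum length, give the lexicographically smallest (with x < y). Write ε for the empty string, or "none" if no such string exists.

The string xx is accepted by R but not by S.
No shorter string lies in the difference, and xx is the lexicographically first length-2 string in L(R) \ L(S).

xx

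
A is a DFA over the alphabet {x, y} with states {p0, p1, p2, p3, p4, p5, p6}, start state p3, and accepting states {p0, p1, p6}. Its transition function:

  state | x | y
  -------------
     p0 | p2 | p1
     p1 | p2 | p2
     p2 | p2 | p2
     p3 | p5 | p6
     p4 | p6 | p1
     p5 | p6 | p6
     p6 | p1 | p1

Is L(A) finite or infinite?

finite

The useful states (reachable from p3 and able to reach an accepting state) are {p1, p3, p5, p6}.
Restricted to these states the transition graph has no cycle, so every accepting path has bounded length and L is finite.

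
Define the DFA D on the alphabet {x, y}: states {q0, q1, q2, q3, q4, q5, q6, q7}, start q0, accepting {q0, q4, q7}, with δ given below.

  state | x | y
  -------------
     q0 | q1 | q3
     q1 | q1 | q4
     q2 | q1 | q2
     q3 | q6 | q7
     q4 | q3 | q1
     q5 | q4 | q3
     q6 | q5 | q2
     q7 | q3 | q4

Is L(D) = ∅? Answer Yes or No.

The empty string ε is accepted: the run q0 ends in the accepting state q0.
Since at least one string is accepted, L(D) is not empty.

No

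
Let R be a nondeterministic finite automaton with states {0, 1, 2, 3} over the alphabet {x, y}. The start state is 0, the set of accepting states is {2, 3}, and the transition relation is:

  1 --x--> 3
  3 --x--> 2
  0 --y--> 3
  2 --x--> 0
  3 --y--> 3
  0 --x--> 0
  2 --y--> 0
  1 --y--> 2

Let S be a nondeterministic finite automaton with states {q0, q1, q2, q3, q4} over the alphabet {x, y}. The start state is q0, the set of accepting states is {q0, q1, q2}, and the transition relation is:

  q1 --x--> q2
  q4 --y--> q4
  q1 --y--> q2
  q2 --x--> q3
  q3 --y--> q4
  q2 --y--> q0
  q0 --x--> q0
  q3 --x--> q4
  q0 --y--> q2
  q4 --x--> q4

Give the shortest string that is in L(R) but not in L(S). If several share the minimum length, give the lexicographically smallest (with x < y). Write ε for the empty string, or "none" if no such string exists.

yx

The string yx is accepted by R but not by S.
No shorter string lies in the difference, and yx is the lexicographically first length-2 string in L(R) \ L(S).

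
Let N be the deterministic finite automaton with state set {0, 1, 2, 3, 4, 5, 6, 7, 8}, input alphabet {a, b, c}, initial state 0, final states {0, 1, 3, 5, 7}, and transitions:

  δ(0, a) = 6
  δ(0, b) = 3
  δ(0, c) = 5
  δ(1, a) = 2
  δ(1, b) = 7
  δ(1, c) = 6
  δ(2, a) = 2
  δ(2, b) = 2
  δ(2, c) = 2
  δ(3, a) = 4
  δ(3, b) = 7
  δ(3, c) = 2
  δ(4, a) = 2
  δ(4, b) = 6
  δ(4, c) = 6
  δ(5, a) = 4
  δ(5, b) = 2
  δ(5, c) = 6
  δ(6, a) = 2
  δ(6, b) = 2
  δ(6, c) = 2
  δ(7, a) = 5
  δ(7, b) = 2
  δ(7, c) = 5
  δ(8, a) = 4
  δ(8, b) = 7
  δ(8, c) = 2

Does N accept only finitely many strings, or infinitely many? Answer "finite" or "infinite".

finite

The useful states (reachable from 0 and able to reach an accepting state) are {0, 3, 5, 7}.
Restricted to these states the transition graph has no cycle, so every accepting path has bounded length and L is finite.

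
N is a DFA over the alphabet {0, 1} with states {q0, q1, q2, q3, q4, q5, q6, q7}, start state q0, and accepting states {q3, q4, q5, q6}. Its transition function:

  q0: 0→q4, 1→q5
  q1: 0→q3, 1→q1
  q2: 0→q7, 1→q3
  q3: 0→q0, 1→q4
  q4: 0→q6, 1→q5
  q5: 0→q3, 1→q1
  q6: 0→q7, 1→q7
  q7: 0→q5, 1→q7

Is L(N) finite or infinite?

infinite

State q1 is reachable from the start and can reach an accepting state, and it lies on the cycle q1 → q1.
Traversing that cycle any number of times yields accepted strings of unbounded length, so the language is infinite.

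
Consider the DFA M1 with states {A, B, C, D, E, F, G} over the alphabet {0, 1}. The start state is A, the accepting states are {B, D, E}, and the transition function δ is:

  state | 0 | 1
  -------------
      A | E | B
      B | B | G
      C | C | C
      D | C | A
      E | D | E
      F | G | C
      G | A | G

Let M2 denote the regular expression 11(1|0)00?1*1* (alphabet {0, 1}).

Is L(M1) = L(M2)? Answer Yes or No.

The string 0 is accepted by M1 but rejected by M2.
So L(M1) ≠ L(M2).

No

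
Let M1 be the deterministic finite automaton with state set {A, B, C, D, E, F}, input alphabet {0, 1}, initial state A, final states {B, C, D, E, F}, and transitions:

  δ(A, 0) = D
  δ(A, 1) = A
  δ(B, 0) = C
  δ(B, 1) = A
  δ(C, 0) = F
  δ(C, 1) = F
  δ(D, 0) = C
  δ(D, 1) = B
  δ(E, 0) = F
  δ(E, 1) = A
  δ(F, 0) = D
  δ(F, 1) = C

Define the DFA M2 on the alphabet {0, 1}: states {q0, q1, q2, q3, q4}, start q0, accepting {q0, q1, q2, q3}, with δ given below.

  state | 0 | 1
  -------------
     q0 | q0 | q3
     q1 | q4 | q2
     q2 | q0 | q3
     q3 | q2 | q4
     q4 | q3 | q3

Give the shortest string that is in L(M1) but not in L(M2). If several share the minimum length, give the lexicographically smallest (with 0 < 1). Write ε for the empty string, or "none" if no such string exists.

0011

The string 0011 is accepted by M1 but not by M2.
No shorter string lies in the difference, and 0011 is the lexicographically first length-4 string in L(M1) \ L(M2).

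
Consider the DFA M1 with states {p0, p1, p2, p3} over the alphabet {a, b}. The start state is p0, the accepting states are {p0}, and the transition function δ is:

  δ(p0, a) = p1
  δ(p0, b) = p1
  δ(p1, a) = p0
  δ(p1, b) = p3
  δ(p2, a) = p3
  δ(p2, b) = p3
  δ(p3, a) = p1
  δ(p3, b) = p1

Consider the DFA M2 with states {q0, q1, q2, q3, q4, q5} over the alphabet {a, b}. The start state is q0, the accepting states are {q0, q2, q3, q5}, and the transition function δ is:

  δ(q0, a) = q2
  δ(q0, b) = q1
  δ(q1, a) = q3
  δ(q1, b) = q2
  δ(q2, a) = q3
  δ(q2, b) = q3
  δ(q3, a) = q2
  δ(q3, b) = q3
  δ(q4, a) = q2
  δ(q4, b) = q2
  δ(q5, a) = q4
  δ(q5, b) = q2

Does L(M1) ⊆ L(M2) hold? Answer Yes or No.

Yes

Exploring the product automaton M1 × M2 from the start pair (p0, q0), following both machines on each input symbol, reaches 8 state pairs: (p0, q0), (p1, q2), (p1, q1), (p0, q3), (p3, q3), (p3, q2), (p1, q3), (p0, q2).
M1 accepts in {p0} and M2 accepts in {q0, q2, q3, q5}. The reachable pairs whose M1-component is accepting are (p0, q0), (p0, q3), (p0, q2); in each of them the M2-component is accepting too, so the product for L(M1) \ L(M2) (M1-component accepting, M2-component rejecting) has no reachable accepting pair and the difference is empty.
Hence every string in L(M1) is also in L(M2).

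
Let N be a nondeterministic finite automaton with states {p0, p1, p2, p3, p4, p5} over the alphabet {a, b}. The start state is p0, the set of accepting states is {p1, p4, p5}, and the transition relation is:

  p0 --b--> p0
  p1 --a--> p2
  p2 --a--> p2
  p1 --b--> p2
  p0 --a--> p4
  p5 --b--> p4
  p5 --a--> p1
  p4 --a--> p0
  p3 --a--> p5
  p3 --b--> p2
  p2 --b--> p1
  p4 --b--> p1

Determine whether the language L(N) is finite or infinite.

infinite

State p0 is reachable from the start and can reach an accepting state, and it lies on the cycle p0 → p0.
Traversing that cycle any number of times yields accepted strings of unbounded length, so the language is infinite.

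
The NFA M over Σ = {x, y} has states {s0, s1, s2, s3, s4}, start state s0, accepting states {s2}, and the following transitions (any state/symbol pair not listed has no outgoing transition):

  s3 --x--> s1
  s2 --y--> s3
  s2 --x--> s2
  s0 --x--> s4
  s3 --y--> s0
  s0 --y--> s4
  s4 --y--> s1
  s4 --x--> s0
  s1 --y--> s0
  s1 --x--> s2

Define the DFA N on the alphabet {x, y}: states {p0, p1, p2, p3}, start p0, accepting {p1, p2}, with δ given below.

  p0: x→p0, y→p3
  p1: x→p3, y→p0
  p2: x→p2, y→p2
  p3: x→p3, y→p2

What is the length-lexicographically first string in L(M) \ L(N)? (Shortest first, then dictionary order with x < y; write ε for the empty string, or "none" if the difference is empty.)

xyx

The string xyx is accepted by M but not by N.
No shorter string lies in the difference, and xyx is the lexicographically first length-3 string in L(M) \ L(N).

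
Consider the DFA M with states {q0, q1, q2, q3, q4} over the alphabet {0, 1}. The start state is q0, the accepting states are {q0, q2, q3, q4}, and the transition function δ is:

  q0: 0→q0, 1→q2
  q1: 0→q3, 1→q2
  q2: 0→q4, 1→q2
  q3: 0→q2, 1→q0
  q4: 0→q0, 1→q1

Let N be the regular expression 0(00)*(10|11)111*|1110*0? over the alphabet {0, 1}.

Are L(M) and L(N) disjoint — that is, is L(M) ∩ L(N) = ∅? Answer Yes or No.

The string 111 is accepted by both M and N.
Hence L(M) ∩ L(N) ≠ ∅.

No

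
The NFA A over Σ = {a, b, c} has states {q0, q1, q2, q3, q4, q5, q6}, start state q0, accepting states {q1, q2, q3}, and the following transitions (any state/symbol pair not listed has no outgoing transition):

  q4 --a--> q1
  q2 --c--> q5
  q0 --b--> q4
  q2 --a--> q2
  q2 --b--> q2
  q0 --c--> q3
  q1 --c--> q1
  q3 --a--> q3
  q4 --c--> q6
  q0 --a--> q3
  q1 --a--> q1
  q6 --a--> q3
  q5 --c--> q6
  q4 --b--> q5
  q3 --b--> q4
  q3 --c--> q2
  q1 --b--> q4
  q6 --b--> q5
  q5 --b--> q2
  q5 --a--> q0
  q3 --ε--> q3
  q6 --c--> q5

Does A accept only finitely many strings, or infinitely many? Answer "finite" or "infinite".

infinite

State q2 is reachable from the start and can reach an accepting state, and it lies on the cycle q2 → q2.
Traversing that cycle any number of times yields accepted strings of unbounded length, so the language is infinite.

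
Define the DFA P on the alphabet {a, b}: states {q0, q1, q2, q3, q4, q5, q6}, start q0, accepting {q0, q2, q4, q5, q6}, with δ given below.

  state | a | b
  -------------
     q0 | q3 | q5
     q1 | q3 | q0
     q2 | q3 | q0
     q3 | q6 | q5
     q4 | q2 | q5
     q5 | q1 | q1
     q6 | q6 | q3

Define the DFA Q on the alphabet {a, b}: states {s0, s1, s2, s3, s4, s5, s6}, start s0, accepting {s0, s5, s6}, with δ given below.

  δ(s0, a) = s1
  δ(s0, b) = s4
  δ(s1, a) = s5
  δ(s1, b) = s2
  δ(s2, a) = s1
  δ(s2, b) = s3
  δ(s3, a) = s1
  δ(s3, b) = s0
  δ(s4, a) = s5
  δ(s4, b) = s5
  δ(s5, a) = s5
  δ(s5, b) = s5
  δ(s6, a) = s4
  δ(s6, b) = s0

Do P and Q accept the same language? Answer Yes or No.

No

The string b is accepted by P but rejected by Q.
So L(P) ≠ L(Q).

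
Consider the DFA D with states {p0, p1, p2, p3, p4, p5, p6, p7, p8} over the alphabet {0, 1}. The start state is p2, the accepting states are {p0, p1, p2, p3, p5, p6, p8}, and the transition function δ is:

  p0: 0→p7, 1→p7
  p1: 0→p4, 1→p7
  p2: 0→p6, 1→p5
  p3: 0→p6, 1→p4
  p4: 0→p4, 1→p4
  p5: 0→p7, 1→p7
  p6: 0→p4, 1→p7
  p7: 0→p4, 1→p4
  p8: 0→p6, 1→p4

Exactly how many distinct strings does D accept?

3

The useful subgraph on states {p2, p5, p6} is acyclic, so L(D) is finite; the longest accepting path visits 2 useful states, giving maximum string length 1.
Counting accepting paths from p2 by length: 1 of length 0, 2 of length 1. Total 3.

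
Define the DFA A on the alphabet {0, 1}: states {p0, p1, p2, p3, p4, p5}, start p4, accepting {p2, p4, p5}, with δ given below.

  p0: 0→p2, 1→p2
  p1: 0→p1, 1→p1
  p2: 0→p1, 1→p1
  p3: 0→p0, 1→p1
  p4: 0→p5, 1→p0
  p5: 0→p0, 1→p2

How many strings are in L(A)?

7

The useful subgraph on states {p0, p2, p4, p5} is acyclic, so L(A) is finite; the longest accepting path visits 4 useful states, giving maximum string length 3.
Counting accepting paths from p4 by length: 1 of length 0, 1 of length 1, 3 of length 2, 2 of length 3. Total 7.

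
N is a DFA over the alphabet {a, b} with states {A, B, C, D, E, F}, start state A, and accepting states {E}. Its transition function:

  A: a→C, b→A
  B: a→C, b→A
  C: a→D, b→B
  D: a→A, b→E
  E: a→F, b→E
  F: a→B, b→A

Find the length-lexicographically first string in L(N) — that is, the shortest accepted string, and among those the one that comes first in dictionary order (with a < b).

aab

A breadth-first search from A reaches an accepting state first via the path A → C → D → E on input aab.
No string of length < 3 is accepted (BFS exhausts all shorter strings without reaching an accepting state), and aab is the lexicographically least accepting string of length 3.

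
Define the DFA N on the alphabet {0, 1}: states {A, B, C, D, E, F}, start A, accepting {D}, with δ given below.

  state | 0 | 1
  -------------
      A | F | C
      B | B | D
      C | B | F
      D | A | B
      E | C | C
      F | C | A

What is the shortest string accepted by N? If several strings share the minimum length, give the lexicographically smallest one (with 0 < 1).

101

A breadth-first search from A reaches an accepting state first via the path A → C → B → D on input 101.
No string of length < 3 is accepted (BFS exhausts all shorter strings without reaching an accepting state), and 101 is the lexicographically least accepting string of length 3.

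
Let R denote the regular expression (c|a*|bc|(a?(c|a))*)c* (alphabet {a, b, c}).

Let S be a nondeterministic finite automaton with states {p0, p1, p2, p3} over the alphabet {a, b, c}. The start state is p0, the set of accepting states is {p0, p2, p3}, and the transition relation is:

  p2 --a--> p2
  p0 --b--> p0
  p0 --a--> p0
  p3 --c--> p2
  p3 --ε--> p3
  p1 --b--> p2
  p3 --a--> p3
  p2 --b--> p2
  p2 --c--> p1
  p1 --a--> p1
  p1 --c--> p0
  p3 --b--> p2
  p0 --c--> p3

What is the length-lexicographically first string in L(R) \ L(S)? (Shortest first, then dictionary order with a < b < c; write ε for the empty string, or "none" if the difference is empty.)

ccc

The string ccc is accepted by R but not by S.
No shorter string lies in the difference, and ccc is the lexicographically first length-3 string in L(R) \ L(S).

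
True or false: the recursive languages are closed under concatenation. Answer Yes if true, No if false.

Yes

For an input of length n, try each of the n+1 split points, running the decider for L₁ on the prefix and the decider for L₂ on the suffix; accept if some split succeeds. Finitely many halting sub-runs, so this decides L₁L₂.
So the recursive languages are closed under concatenation.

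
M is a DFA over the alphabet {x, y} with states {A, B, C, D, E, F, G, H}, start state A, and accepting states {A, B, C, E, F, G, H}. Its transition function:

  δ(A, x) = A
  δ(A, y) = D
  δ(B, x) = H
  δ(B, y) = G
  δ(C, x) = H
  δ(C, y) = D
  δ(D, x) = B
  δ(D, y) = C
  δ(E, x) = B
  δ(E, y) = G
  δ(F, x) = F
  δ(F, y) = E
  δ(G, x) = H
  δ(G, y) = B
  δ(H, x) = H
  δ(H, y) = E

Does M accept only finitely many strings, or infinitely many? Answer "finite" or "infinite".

infinite

State A is reachable from the start and can reach an accepting state, and it lies on the cycle A → A.
Traversing that cycle any number of times yields accepted strings of unbounded length, so the language is infinite.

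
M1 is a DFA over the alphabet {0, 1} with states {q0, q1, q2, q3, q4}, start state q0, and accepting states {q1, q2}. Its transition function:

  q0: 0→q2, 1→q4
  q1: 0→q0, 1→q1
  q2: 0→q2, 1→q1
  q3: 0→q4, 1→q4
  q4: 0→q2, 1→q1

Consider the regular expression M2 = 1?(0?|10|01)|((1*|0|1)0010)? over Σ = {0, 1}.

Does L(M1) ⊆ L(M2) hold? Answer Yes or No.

No

The string 00 is in L(M1) but not in L(M2).
So L(M1) ⊄ L(M2).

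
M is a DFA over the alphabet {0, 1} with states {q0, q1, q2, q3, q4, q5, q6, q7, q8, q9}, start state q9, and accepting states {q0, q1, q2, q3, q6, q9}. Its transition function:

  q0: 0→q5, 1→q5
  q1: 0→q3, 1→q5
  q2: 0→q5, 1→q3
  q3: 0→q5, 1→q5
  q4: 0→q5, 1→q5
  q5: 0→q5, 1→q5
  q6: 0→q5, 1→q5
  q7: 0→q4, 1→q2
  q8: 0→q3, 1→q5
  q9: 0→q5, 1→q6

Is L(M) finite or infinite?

finite

The useful states (reachable from q9 and able to reach an accepting state) are {q6, q9}.
Restricted to these states the transition graph has no cycle, so every accepting path has bounded length and L is finite.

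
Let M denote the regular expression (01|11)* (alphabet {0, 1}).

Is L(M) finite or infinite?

infinite

The expression contains a Kleene star applied to a subexpression that matches at least one nonempty string, so it matches strings of unbounded length.
Hence L(M) is infinite.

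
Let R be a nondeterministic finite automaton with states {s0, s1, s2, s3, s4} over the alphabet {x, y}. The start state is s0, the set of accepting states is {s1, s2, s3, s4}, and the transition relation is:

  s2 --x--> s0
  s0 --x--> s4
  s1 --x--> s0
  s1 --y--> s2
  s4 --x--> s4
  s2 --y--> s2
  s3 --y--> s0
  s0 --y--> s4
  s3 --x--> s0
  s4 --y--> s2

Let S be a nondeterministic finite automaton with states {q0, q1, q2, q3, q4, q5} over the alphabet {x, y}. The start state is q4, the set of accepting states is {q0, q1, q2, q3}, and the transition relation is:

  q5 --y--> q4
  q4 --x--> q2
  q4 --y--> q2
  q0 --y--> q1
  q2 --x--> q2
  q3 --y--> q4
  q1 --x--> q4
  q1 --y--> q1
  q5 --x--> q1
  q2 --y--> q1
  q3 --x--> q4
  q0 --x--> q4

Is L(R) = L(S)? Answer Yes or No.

Yes

Exploring the product automaton R × S from the start pair (s0, q4), following both machines on each input symbol, reaches 3 state pairs: (s0, q4), (s4, q2), (s2, q1).
R accepts in {s1, s2, s3, s4} and S accepts in {q0, q1, q2, q3}. In every reachable pair the two components are either both accepting — (s4, q2), (s2, q1) — or both non-accepting, so no string is accepted by exactly one of the machines: L(R) \ L(S) and L(S) \ L(R) are both empty.
Hence every string is accepted by R iff it is accepted by S, and the two languages coincide.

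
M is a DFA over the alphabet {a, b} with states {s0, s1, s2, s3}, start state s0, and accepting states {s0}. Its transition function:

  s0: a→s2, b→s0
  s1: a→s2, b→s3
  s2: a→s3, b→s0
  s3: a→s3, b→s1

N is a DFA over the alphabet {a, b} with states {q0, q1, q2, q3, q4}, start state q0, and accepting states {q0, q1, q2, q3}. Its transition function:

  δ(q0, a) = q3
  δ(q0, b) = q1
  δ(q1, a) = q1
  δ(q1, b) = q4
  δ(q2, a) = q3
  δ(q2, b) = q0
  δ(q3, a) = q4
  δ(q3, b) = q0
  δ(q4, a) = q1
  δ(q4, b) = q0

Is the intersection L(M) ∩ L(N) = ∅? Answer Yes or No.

No

The empty string ε is accepted by both M and N.
Hence L(M) ∩ L(N) ≠ ∅.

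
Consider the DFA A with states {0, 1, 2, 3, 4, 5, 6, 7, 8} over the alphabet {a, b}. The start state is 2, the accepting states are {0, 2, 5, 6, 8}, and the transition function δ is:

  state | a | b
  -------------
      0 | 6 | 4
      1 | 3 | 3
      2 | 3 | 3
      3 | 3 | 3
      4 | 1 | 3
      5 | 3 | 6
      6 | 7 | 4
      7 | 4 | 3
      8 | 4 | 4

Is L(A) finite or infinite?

The useful states (reachable from 2 and able to reach an accepting state) are {2}.
Restricted to these states the transition graph has no cycle, so every accepting path has bounded length and L is finite.

finite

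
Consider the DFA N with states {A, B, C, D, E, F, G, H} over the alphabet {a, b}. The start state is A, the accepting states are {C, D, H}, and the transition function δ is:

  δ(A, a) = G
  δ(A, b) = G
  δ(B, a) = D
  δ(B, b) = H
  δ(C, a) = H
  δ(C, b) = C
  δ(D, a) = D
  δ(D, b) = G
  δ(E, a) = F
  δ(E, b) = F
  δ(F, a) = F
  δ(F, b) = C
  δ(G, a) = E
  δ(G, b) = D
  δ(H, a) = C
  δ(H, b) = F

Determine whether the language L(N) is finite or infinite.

State D is reachable from the start and can reach an accepting state, and it lies on the cycle D → D.
Traversing that cycle any number of times yields accepted strings of unbounded length, so the language is infinite.

infinite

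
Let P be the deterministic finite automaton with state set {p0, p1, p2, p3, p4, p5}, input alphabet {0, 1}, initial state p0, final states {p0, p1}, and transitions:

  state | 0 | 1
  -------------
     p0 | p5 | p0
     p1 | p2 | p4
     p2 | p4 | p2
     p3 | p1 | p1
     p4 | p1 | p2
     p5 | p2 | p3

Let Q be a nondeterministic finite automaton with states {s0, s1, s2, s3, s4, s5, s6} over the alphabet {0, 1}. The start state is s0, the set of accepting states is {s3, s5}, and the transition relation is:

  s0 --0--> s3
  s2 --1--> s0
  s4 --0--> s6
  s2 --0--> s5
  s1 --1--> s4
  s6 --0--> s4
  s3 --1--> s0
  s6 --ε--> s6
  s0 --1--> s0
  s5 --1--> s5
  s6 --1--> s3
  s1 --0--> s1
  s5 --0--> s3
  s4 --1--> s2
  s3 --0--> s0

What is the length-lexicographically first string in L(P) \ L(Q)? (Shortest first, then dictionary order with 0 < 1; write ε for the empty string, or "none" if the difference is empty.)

ε

The empty string ε is accepted by P but not by Q.
Since ε is the unique shortest string, it is the required witness.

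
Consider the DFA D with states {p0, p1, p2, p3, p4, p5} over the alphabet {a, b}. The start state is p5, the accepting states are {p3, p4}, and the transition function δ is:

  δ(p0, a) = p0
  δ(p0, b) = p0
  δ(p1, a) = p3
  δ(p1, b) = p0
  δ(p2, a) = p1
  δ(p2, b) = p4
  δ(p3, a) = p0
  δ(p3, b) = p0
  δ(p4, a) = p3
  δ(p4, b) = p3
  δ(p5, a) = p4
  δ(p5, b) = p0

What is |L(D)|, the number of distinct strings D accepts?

The useful subgraph on states {p3, p4, p5} is acyclic, so L(D) is finite; the longest accepting path visits 3 useful states, giving maximum string length 2.
Counting accepting paths from p5 by length: 1 of length 1, 2 of length 2. Total 3.

3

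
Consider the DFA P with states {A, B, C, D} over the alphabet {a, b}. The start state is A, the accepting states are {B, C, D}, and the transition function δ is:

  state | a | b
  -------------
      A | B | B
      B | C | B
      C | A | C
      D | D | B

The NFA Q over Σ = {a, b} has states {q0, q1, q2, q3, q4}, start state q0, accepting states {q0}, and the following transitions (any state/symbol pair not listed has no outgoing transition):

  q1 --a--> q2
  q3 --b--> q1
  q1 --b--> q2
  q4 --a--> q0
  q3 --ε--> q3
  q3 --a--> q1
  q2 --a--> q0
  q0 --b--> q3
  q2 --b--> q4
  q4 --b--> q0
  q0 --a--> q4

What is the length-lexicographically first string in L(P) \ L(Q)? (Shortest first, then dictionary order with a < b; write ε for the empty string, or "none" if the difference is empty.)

The string a is accepted by P but not by Q.
No shorter string lies in the difference, and a is the lexicographically first length-1 string in L(P) \ L(Q).

a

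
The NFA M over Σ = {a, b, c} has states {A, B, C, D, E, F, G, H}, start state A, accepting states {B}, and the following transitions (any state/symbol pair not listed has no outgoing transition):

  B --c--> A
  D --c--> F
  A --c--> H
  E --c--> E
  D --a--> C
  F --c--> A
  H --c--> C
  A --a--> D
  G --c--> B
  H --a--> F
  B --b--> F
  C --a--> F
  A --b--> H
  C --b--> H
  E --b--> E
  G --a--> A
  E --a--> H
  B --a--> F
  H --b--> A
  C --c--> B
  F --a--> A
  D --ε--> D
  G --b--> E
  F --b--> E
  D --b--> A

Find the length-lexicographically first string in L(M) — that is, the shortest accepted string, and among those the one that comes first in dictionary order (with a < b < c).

A breadth-first search from A reaches an accepting state first via the path A → D → C → B on input aac.
No string of length < 3 is accepted (BFS exhausts all shorter strings without reaching an accepting state), and aac is the lexicographically least accepting string of length 3.

aac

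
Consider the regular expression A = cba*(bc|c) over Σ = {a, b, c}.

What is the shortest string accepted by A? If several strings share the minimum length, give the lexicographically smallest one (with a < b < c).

By inspection of the expression, no string of length less than 3 matches, and cbc is the lexicographically first match of length 3.

cbc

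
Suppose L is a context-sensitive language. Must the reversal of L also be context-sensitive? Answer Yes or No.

Yes

Reversing both sides of every production of a noncontracting (context-sensitive) grammar gives another noncontracting grammar, and it generates Lᴿ; equivalently an LBA can reverse its tape in place and then run the machine for L.
So the context-sensitive languages are closed under reversal.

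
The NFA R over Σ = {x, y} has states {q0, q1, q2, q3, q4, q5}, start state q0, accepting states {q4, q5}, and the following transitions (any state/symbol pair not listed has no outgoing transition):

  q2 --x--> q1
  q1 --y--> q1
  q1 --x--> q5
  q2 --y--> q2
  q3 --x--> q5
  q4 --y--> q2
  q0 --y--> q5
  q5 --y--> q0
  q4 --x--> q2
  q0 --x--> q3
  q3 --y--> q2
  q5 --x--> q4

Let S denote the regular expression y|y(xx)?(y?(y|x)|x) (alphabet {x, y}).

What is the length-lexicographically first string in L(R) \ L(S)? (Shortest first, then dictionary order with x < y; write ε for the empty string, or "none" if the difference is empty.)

xx

The string xx is accepted by R but not by S.
No shorter string lies in the difference, and xx is the lexicographically first length-2 string in L(R) \ L(S).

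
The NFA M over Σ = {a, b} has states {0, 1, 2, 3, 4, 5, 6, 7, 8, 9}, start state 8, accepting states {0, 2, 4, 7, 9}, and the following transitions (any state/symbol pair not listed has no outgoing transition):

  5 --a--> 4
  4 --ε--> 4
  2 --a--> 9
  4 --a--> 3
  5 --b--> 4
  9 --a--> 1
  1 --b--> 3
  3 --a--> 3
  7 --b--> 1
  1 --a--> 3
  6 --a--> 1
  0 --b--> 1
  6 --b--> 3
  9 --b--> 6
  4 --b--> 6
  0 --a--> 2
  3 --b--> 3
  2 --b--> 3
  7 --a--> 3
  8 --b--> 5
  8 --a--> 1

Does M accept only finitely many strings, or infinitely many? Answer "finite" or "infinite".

The useful states (reachable from 8 and able to reach an accepting state) are {4, 5, 8}.
Restricted to these states the transition graph has no cycle, so every accepting path has bounded length and L is finite.

finite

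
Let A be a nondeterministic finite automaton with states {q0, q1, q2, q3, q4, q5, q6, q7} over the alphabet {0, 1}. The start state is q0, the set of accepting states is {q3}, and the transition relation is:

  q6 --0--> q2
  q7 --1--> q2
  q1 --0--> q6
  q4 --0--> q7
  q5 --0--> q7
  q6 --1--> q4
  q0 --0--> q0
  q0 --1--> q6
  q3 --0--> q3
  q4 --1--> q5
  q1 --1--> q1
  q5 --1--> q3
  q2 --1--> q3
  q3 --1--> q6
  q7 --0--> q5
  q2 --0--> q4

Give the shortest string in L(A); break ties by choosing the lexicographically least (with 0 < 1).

101

A breadth-first search from q0 reaches an accepting state first via the path q0 → q6 → q2 → q3 on input 101.
No string of length < 3 is accepted (BFS exhausts all shorter strings without reaching an accepting state), and 101 is the lexicographically least accepting string of length 3.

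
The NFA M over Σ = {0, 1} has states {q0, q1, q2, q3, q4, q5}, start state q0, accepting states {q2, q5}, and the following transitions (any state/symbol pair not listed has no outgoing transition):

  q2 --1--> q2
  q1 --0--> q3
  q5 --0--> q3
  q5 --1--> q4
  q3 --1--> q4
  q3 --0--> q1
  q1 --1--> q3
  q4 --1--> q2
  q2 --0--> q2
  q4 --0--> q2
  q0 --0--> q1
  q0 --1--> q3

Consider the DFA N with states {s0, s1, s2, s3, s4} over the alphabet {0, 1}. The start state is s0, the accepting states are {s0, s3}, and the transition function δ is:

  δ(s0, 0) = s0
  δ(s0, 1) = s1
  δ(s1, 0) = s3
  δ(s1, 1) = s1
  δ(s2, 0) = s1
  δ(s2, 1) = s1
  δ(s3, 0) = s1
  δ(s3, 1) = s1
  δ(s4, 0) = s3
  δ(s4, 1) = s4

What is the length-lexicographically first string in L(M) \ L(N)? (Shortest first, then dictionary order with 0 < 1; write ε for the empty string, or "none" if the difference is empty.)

111

The string 111 is accepted by M but not by N.
No shorter string lies in the difference, and 111 is the lexicographically first length-3 string in L(M) \ L(N).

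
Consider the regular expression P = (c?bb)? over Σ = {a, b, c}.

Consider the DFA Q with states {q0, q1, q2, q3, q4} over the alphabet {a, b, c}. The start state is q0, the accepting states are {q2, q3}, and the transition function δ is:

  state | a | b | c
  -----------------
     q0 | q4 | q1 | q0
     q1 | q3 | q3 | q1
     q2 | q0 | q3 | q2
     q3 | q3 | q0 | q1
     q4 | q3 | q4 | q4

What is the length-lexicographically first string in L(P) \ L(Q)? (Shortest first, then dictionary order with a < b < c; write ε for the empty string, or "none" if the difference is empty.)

The empty string ε is accepted by P but not by Q.
Since ε is the unique shortest string, it is the required witness.

ε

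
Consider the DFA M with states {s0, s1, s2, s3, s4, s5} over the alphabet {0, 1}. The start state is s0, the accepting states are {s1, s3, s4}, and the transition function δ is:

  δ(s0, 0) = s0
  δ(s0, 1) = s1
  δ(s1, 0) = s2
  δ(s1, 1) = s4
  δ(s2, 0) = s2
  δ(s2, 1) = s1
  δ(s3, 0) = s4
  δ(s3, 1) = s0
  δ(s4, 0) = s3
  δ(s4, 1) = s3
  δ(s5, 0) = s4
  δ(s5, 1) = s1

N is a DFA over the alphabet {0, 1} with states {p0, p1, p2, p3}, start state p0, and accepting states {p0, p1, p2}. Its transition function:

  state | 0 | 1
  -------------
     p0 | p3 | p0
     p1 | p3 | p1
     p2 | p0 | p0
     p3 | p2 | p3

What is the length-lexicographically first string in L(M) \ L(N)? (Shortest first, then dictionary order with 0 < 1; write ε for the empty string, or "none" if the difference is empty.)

The string 01 is accepted by M but not by N.
No shorter string lies in the difference, and 01 is the lexicographically first length-2 string in L(M) \ L(N).

01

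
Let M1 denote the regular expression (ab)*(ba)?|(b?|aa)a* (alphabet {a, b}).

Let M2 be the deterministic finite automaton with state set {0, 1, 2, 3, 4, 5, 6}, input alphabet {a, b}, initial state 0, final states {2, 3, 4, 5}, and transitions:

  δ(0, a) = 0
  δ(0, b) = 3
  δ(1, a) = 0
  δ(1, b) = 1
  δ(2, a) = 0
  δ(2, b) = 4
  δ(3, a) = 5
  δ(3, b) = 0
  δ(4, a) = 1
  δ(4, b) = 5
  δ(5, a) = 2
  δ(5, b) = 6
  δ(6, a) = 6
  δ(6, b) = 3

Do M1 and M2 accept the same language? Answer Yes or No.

The empty string ε is accepted by M1 but rejected by M2.
So L(M1) ≠ L(M2).

No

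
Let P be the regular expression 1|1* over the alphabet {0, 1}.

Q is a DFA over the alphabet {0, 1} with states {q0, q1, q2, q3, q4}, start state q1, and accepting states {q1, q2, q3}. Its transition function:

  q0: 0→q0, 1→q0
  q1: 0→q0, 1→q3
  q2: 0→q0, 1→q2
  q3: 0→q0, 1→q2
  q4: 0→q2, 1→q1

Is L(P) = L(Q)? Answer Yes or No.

Converting the expression P to a DFA (subset construction, then merging equivalent states) gives the minimal DFA with states {p0, p1}, start state p0, accepting states {p0} and transitions p0: 0→p1, 1→p0; p1: 0→p1, 1→p1.
Exploring the product automaton P × Q from the start pair (p0, q1), following both machines on each input symbol, reaches 4 state pairs: (p0, q1), (p1, q0), (p0, q3), (p0, q2).
P accepts in {p0} and Q accepts in {q1, q2, q3}. In every reachable pair the two components are either both accepting — (p0, q1), (p0, q3), (p0, q2) — or both non-accepting, so no string is accepted by exactly one of the machines: L(P) \ L(Q) and L(Q) \ L(P) are both empty.
Hence every string is accepted by P iff it is accepted by Q, and the two languages coincide.

Yes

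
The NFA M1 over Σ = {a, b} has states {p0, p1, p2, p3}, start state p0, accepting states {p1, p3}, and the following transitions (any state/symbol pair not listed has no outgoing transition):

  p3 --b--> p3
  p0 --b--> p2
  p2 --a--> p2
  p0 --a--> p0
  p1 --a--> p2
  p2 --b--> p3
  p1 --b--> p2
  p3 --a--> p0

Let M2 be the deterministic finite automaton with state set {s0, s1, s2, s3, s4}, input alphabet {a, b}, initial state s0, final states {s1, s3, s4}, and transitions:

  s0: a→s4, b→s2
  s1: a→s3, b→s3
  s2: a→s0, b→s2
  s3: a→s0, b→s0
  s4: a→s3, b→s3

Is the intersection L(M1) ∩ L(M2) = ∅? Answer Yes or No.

The string baab is accepted by both M1 and M2.
Hence L(M1) ∩ L(M2) ≠ ∅.

No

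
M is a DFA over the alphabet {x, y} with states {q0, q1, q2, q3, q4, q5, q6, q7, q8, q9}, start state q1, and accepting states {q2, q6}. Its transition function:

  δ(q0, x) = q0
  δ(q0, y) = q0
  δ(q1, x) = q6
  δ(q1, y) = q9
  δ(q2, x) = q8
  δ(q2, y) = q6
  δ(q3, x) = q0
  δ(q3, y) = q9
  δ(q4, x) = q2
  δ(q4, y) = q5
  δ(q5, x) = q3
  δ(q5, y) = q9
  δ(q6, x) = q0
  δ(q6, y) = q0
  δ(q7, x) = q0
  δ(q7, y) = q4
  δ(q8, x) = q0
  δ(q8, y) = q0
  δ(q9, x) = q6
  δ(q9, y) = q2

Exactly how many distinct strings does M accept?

The useful subgraph on states {q1, q2, q6, q9} is acyclic, so L(M) is finite; the longest accepting path visits 4 useful states, giving maximum string length 3.
Counting accepting paths from q1 by length: 1 of length 1, 2 of length 2, 1 of length 3. Total 4.

4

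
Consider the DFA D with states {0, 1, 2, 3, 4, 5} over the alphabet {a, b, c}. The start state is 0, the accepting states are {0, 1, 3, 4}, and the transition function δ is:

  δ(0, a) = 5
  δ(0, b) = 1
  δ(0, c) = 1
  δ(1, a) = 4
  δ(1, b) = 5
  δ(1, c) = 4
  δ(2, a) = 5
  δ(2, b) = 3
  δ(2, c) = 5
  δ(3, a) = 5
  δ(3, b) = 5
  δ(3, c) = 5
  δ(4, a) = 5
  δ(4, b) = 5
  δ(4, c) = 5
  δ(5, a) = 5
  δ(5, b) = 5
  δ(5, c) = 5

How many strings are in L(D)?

The useful subgraph on states {0, 1, 4} is acyclic, so L(D) is finite; the longest accepting path visits 3 useful states, giving maximum string length 2.
Counting accepting paths from 0 by length: 1 of length 0, 2 of length 1, 4 of length 2. Total 7.

7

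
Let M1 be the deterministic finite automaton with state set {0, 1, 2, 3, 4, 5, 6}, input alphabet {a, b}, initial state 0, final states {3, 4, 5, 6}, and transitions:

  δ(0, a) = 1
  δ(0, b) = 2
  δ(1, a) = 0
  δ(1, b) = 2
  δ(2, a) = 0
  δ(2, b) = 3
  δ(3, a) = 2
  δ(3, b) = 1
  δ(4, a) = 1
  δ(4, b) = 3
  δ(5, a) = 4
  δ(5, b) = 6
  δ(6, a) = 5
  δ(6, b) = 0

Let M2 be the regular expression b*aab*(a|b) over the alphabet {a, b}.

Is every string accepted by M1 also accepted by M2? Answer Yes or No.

The string bb is in L(M1) but not in L(M2).
So L(M1) ⊄ L(M2).

No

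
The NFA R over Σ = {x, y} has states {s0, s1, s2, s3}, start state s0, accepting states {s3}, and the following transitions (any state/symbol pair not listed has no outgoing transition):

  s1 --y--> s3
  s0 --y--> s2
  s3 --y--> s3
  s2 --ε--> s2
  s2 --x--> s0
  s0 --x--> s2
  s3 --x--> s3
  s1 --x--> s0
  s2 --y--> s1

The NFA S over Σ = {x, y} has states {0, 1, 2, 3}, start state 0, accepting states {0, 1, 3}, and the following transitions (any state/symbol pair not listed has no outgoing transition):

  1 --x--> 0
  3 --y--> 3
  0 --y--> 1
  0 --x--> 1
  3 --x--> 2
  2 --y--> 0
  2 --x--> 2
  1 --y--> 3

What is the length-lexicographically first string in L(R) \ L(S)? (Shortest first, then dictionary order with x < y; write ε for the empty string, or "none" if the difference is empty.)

xyyx

The string xyyx is accepted by R but not by S.
No shorter string lies in the difference, and xyyx is the lexicographically first length-4 string in L(R) \ L(S).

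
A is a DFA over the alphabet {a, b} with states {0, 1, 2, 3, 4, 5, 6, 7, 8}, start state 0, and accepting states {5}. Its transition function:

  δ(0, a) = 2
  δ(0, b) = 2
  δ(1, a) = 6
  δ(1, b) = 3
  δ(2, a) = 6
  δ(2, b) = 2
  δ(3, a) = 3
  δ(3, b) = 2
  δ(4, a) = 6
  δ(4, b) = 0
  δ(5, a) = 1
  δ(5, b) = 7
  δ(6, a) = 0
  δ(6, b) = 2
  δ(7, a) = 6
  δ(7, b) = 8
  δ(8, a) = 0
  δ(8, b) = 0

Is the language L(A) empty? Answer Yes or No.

The states reachable from the start state are {0, 2, 6}.
None of the accepting states {5} is reachable, so no string is accepted and L(A) = ∅.

Yes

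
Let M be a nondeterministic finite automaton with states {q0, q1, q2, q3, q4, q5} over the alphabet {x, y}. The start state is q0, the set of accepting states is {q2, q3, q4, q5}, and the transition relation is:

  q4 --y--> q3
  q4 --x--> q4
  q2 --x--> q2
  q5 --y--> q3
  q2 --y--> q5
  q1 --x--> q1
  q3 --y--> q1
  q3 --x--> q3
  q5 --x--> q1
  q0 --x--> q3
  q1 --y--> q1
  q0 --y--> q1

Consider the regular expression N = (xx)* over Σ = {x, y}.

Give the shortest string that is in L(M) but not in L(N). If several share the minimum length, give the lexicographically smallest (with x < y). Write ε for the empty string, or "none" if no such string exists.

The string x is accepted by M but not by N.
No shorter string lies in the difference, and x is the lexicographically first length-1 string in L(M) \ L(N).

x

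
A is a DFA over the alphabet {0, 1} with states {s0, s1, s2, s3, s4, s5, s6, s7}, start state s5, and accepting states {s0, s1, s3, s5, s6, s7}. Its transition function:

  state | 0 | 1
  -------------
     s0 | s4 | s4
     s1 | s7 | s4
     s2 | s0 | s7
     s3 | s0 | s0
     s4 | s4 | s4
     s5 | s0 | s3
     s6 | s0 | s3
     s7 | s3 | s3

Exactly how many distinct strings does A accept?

The useful subgraph on states {s0, s3, s5} is acyclic, so L(A) is finite; the longest accepting path visits 3 useful states, giving maximum string length 2.
Counting accepting paths from s5 by length: 1 of length 0, 2 of length 1, 2 of length 2. Total 5.

5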